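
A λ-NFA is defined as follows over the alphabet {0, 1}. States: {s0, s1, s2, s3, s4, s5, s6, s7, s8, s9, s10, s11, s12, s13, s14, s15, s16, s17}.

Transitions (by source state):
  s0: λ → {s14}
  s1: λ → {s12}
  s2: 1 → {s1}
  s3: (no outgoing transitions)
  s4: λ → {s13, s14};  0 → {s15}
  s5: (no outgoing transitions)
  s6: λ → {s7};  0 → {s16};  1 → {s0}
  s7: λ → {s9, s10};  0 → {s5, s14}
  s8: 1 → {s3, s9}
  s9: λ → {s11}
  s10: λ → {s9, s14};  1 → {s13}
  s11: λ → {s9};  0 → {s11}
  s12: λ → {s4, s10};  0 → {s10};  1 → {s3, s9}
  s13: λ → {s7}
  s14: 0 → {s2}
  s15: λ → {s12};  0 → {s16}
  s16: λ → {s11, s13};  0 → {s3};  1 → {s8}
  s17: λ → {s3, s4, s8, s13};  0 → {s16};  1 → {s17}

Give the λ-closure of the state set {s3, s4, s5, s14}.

{s3, s4, s5, s7, s9, s10, s11, s13, s14}

Start with {s3, s4, s5, s14}.
From s4 via λ: add s13.
From s13 via λ: add s7.
From s7 via λ: add s9, s10.
From s9 via λ: add s11.
No new states can be added; the closed set is {s3, s4, s5, s7, s9, s10, s11, s13, s14}.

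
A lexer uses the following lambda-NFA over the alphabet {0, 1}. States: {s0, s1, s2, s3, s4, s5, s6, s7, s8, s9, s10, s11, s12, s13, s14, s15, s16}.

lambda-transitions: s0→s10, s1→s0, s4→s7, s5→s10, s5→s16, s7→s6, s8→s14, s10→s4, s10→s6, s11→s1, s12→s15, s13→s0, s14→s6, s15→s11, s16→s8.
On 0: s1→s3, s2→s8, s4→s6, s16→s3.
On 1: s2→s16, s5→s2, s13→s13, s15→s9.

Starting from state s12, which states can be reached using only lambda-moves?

{s0, s1, s4, s6, s7, s10, s11, s12, s15}

Start with {s12}.
From s12 via lambda: add s15.
From s15 via lambda: add s11.
From s11 via lambda: add s1.
From s1 via lambda: add s0.
From s0 via lambda: add s10.
From s10 via lambda: add s4, s6.
From s4 via lambda: add s7.
No new states can be added; the closed set is {s0, s1, s4, s6, s7, s10, s11, s12, s15}.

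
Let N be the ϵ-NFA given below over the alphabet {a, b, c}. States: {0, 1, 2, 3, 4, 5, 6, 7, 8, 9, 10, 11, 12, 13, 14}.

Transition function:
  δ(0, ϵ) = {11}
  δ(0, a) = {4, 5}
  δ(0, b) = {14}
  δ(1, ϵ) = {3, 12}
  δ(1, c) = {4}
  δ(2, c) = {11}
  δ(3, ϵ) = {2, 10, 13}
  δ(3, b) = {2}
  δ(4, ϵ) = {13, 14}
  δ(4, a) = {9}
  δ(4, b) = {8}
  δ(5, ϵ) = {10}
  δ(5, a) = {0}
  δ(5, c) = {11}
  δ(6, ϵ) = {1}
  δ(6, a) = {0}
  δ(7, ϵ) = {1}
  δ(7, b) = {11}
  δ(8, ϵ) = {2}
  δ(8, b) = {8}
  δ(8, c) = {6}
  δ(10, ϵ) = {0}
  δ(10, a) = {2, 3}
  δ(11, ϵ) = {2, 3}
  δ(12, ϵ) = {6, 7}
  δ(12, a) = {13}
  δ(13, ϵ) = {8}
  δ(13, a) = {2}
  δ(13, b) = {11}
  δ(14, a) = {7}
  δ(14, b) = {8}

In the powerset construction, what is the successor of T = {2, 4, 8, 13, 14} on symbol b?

{0, 2, 3, 8, 10, 11, 13}

4 on b → {8}.
8 on b → {8}.
13 on b → {11}.
14 on b → {8}.
No b-transition from 2.
Union after reading b: {8, 11}.
Now take the ϵ-closure:
From 8 via ϵ: add 2.
From 11 via ϵ: add 3.
From 3 via ϵ: add 10, 13.
From 10 via ϵ: add 0.
No new states can be added; the closed set is {0, 2, 3, 8, 10, 11, 13}.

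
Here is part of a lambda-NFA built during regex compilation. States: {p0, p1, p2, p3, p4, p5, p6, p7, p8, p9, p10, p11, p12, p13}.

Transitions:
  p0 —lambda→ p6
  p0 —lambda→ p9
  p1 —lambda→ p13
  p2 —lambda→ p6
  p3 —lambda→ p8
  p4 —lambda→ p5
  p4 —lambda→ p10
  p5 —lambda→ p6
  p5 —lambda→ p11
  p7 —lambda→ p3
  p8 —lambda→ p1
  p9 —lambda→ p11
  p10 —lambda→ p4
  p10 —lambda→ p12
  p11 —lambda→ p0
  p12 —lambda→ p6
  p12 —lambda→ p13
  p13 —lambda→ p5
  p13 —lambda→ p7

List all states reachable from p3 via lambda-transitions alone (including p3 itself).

Start with {p3}.
From p3 via lambda: add p8.
From p8 via lambda: add p1.
From p1 via lambda: add p13.
From p13 via lambda: add p5, p7.
From p5 via lambda: add p6, p11.
From p11 via lambda: add p0.
From p0 via lambda: add p9.
No new states can be added; the closed set is {p0, p1, p3, p5, p6, p7, p8, p9, p11, p13}.

{p0, p1, p3, p5, p6, p7, p8, p9, p11, p13}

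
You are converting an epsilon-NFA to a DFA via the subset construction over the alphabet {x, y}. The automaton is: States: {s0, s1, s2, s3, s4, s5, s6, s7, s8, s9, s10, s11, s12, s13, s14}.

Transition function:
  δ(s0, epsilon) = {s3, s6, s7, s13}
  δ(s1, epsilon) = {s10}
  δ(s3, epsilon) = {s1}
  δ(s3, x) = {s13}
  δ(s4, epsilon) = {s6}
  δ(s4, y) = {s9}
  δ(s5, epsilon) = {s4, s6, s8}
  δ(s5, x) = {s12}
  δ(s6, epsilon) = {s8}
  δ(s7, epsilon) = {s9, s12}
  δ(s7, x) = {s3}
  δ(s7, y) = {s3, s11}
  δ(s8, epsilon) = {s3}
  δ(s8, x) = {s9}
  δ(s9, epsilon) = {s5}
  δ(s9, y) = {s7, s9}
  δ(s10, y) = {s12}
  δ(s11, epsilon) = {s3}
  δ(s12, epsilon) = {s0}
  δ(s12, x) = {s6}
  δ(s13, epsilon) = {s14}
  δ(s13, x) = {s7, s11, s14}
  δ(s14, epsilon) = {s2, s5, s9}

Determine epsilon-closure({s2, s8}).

{s1, s2, s3, s8, s10}

Start with {s2, s8}.
From s8 via epsilon: add s3.
From s3 via epsilon: add s1.
From s1 via epsilon: add s10.
No new states can be added; the closed set is {s1, s2, s3, s8, s10}.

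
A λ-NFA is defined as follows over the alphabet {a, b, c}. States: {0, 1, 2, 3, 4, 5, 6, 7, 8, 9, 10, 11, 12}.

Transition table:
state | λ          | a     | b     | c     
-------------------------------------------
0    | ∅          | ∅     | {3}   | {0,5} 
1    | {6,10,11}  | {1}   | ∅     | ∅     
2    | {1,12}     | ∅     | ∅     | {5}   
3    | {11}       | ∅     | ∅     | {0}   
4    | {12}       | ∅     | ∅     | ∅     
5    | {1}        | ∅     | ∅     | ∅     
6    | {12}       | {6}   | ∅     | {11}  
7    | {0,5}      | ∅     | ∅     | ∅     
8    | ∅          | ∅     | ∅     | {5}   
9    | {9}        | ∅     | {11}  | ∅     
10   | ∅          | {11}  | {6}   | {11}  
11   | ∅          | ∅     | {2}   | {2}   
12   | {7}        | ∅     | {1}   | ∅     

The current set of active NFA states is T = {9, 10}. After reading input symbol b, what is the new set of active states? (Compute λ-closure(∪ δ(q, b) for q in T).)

{0, 1, 5, 6, 7, 10, 11, 12}

9 on b → {11}.
10 on b → {6}.
Union after reading b: {6, 11}.
Now take the λ-closure:
From 6 via λ: add 12.
From 12 via λ: add 7.
From 7 via λ: add 0, 5.
From 5 via λ: add 1.
From 1 via λ: add 10.
No new states can be added; the closed set is {0, 1, 5, 6, 7, 10, 11, 12}.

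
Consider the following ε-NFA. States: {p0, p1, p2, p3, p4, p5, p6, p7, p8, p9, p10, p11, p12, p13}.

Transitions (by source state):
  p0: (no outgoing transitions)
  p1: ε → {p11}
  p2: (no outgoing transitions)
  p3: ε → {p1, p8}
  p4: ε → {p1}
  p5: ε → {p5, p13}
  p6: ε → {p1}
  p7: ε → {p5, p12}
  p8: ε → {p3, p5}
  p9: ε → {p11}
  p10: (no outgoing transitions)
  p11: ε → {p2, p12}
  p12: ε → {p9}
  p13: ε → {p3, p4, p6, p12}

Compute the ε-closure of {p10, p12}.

{p2, p9, p10, p11, p12}

Start with {p10, p12}.
From p12 via ε: add p9.
From p9 via ε: add p11.
From p11 via ε: add p2.
No new states can be added; the closed set is {p2, p9, p10, p11, p12}.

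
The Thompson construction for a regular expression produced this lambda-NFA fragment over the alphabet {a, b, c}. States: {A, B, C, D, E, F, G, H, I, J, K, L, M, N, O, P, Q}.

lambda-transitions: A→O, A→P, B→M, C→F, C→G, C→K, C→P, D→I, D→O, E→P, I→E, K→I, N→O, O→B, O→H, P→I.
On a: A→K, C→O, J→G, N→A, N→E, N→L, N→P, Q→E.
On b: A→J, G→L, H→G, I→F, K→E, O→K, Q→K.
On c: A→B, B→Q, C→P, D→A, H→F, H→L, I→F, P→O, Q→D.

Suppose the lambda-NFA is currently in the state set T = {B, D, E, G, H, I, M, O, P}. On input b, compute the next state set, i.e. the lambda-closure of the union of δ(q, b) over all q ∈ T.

{E, F, G, I, K, L, P}

G on b → {L}.
H on b → {G}.
I on b → {F}.
O on b → {K}.
No b-transition from B, D, E, M, P.
Union after reading b: {F, G, K, L}.
Now take the lambda-closure:
From K via lambda: add I.
From I via lambda: add E.
From E via lambda: add P.
No new states can be added; the closed set is {E, F, G, I, K, L, P}.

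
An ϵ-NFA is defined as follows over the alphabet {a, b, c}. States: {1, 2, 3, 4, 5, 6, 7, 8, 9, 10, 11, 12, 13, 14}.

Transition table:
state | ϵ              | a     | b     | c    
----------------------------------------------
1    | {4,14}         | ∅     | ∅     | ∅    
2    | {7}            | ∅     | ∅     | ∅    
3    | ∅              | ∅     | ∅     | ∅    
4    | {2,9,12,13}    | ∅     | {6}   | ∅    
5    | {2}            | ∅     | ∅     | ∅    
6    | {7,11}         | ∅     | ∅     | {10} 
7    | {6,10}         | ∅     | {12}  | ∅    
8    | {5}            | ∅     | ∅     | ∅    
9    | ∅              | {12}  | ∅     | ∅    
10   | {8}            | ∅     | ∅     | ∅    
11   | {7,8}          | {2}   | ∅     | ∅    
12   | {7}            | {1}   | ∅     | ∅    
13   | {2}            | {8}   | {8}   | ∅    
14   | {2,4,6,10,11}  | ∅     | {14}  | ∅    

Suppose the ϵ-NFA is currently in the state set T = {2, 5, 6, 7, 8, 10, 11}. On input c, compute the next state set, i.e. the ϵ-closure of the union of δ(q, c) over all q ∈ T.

{2, 5, 6, 7, 8, 10, 11}

6 on c → {10}.
No c-transition from 2, 5, 7, 8, 10, 11.
Union after reading c: {10}.
Now take the ϵ-closure:
From 10 via ϵ: add 8.
From 8 via ϵ: add 5.
From 5 via ϵ: add 2.
From 2 via ϵ: add 7.
From 7 via ϵ: add 6.
From 6 via ϵ: add 11.
No new states can be added; the closed set is {2, 5, 6, 7, 8, 10, 11}.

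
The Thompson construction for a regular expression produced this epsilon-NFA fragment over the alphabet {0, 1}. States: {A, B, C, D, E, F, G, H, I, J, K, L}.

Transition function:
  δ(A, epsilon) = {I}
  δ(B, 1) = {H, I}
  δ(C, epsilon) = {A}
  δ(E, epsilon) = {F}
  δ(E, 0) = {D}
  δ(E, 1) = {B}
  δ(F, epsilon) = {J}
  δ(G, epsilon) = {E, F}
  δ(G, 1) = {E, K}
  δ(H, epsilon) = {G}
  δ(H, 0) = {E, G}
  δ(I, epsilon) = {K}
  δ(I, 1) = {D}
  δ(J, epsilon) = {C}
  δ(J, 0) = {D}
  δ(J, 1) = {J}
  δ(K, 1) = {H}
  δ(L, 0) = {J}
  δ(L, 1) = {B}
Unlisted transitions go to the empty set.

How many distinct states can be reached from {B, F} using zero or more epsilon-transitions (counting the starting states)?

Start with {B, F}.
From F via epsilon: add J.
From J via epsilon: add C.
From C via epsilon: add A.
From A via epsilon: add I.
From I via epsilon: add K.
epsilon-closure = {A, B, C, F, I, J, K}, which has 7 states.

7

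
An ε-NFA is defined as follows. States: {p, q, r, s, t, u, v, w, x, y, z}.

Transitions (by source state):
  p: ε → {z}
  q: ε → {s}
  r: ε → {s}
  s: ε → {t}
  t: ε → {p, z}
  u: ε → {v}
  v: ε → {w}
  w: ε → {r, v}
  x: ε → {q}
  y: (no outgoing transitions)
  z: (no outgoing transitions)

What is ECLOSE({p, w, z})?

{p, r, s, t, v, w, z}

Start with {p, w, z}.
From w via ε: add r, v.
From r via ε: add s.
From s via ε: add t.
No new states can be added; the closed set is {p, r, s, t, v, w, z}.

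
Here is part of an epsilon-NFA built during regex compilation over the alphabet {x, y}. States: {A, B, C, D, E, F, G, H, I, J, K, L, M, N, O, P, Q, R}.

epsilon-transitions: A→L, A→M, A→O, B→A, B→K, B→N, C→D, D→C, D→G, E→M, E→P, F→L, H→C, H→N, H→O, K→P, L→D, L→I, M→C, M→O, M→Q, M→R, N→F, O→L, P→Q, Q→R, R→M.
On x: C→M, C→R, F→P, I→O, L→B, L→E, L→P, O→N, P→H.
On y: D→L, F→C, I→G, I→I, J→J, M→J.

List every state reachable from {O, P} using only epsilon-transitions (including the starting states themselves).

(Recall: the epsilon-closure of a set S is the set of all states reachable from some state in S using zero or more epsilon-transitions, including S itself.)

{C, D, G, I, L, M, O, P, Q, R}

Start with {O, P}.
From O via epsilon: add L.
From P via epsilon: add Q.
From L via epsilon: add D, I.
From Q via epsilon: add R.
From D via epsilon: add C, G.
From R via epsilon: add M.
No new states can be added; the closed set is {C, D, G, I, L, M, O, P, Q, R}.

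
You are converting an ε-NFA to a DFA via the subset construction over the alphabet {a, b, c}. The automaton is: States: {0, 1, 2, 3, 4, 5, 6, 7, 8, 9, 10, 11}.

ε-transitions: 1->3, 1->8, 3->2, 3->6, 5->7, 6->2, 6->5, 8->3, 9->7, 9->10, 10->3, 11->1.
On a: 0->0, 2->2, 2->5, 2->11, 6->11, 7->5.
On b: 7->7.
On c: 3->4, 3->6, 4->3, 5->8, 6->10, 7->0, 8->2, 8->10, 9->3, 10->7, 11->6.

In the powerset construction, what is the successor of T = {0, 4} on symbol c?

4 on c → {3}.
No c-transition from 0.
Union after reading c: {3}.
Now take the ε-closure:
From 3 via ε: add 2, 6.
From 6 via ε: add 5.
From 5 via ε: add 7.
No new states can be added; the closed set is {2, 3, 5, 6, 7}.

{2, 3, 5, 6, 7}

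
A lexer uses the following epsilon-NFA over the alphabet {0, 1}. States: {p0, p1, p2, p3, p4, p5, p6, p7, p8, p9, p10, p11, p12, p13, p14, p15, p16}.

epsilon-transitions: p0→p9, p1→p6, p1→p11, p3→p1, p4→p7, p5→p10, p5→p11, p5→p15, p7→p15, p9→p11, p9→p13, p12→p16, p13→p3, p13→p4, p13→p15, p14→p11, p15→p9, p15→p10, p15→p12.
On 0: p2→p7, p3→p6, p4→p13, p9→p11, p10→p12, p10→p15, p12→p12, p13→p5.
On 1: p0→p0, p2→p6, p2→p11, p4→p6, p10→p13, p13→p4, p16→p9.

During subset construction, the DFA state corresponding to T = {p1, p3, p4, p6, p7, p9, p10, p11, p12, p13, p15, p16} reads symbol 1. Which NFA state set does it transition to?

{p1, p3, p4, p6, p7, p9, p10, p11, p12, p13, p15, p16}

p4 on 1 → {p6}.
p10 on 1 → {p13}.
p13 on 1 → {p4}.
p16 on 1 → {p9}.
No 1-transition from p1, p3, p6, p7, p9, p11, p12, p15.
Union after reading 1: {p4, p6, p9, p13}.
Now take the epsilon-closure:
From p4 via epsilon: add p7.
From p9 via epsilon: add p11.
From p13 via epsilon: add p3, p15.
From p3 via epsilon: add p1.
From p15 via epsilon: add p10, p12.
From p12 via epsilon: add p16.
No new states can be added; the closed set is {p1, p3, p4, p6, p7, p9, p10, p11, p12, p13, p15, p16}.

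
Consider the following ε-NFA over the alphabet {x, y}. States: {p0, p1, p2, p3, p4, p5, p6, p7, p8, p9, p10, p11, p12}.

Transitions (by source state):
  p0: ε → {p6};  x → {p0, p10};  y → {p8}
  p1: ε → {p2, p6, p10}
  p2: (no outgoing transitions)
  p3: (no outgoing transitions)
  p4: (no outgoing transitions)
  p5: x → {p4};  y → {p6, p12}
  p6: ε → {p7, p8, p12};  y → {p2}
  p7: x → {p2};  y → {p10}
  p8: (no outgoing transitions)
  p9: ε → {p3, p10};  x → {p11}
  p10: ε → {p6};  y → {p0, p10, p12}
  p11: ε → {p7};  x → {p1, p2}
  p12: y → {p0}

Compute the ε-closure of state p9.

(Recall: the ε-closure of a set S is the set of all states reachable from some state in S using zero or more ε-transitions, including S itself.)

Start with {p9}.
From p9 via ε: add p3, p10.
From p10 via ε: add p6.
From p6 via ε: add p7, p8, p12.
No new states can be added; the closed set is {p3, p6, p7, p8, p9, p10, p12}.

{p3, p6, p7, p8, p9, p10, p12}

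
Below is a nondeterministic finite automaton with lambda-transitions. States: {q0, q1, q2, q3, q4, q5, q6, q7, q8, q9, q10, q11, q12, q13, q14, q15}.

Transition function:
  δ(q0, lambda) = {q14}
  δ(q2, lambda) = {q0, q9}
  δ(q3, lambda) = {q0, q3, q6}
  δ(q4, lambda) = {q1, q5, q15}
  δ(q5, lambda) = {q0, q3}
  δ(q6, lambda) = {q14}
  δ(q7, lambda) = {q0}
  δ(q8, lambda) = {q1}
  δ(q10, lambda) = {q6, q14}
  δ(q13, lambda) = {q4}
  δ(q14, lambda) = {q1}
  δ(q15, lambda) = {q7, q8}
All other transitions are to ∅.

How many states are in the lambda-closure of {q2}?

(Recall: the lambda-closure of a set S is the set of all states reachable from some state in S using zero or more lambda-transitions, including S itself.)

Start with {q2}.
From q2 via lambda: add q0, q9.
From q0 via lambda: add q14.
From q14 via lambda: add q1.
lambda-closure = {q0, q1, q2, q9, q14}, which has 5 states.

5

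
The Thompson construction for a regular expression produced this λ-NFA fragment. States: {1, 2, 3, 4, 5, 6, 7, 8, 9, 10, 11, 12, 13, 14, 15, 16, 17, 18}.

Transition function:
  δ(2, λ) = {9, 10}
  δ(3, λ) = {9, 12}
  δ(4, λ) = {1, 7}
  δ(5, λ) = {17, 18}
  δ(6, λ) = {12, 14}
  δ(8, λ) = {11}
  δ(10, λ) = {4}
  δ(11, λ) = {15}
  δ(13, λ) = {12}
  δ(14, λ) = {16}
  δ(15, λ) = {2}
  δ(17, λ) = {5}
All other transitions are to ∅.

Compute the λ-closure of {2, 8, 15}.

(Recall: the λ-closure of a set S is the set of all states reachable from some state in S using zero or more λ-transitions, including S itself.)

{1, 2, 4, 7, 8, 9, 10, 11, 15}

Start with {2, 8, 15}.
From 2 via λ: add 9, 10.
From 8 via λ: add 11.
From 10 via λ: add 4.
From 4 via λ: add 1, 7.
No new states can be added; the closed set is {1, 2, 4, 7, 8, 9, 10, 11, 15}.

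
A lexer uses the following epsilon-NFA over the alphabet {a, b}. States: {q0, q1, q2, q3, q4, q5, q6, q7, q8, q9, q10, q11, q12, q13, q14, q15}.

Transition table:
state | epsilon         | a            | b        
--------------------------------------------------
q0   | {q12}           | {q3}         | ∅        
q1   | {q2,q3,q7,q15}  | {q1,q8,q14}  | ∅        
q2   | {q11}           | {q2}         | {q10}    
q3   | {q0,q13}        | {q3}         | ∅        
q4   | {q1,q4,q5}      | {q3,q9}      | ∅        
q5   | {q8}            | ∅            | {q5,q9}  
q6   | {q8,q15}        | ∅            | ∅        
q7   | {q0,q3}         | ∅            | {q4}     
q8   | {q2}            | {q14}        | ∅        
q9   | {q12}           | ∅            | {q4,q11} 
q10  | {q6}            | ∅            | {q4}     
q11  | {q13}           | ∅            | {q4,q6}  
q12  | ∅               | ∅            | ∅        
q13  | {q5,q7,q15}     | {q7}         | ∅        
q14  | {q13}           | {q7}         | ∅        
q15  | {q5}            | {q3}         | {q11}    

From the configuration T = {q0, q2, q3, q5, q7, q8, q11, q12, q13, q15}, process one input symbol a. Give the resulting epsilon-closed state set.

q0 on a → {q3}.
q2 on a → {q2}.
q3 on a → {q3}.
q8 on a → {q14}.
q13 on a → {q7}.
q15 on a → {q3}.
No a-transition from q5, q7, q11, q12.
Union after reading a: {q2, q3, q7, q14}.
Now take the epsilon-closure:
From q2 via epsilon: add q11.
From q3 via epsilon: add q0, q13.
From q0 via epsilon: add q12.
From q13 via epsilon: add q5, q15.
From q5 via epsilon: add q8.
No new states can be added; the closed set is {q0, q2, q3, q5, q7, q8, q11, q12, q13, q14, q15}.

{q0, q2, q3, q5, q7, q8, q11, q12, q13, q14, q15}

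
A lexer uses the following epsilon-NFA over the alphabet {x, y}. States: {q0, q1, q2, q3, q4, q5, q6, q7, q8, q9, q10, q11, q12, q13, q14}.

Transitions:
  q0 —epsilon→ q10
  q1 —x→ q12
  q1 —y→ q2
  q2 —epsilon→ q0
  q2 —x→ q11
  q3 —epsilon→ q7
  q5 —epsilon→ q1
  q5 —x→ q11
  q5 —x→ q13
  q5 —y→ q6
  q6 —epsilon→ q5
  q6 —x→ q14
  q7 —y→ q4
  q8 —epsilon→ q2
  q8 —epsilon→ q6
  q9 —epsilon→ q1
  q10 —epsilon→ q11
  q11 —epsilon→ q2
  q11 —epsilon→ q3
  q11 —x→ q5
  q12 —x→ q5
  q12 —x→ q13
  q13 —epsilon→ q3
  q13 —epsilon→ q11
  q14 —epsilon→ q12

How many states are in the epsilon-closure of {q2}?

Start with {q2}.
From q2 via epsilon: add q0.
From q0 via epsilon: add q10.
From q10 via epsilon: add q11.
From q11 via epsilon: add q3.
From q3 via epsilon: add q7.
epsilon-closure = {q0, q2, q3, q7, q10, q11}, which has 6 states.

6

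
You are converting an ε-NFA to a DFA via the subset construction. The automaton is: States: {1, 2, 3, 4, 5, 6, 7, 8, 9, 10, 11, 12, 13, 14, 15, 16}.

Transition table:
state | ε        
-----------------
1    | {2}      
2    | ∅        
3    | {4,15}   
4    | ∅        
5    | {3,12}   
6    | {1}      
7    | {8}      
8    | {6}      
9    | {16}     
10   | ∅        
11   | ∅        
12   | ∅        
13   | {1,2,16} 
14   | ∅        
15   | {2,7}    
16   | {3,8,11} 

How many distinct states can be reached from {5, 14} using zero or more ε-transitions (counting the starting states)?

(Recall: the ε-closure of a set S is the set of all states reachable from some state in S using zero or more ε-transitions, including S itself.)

11

Start with {5, 14}.
From 5 via ε: add 3, 12.
From 3 via ε: add 4, 15.
From 15 via ε: add 2, 7.
From 7 via ε: add 8.
From 8 via ε: add 6.
From 6 via ε: add 1.
ε-closure = {1, 2, 3, 4, 5, 6, 7, 8, 12, 14, 15}, which has 11 states.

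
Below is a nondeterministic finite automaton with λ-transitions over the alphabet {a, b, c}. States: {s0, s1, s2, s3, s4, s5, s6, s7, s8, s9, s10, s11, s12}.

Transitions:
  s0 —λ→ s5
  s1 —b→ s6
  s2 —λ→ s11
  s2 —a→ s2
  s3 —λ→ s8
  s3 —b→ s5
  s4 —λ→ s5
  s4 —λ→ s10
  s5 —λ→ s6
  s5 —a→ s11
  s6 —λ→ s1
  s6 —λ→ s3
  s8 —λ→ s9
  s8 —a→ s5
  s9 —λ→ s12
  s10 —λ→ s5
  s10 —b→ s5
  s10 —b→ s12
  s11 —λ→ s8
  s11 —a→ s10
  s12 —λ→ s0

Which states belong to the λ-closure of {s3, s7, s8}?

{s0, s1, s3, s5, s6, s7, s8, s9, s12}

Start with {s3, s7, s8}.
From s8 via λ: add s9.
From s9 via λ: add s12.
From s12 via λ: add s0.
From s0 via λ: add s5.
From s5 via λ: add s6.
From s6 via λ: add s1.
No new states can be added; the closed set is {s0, s1, s3, s5, s6, s7, s8, s9, s12}.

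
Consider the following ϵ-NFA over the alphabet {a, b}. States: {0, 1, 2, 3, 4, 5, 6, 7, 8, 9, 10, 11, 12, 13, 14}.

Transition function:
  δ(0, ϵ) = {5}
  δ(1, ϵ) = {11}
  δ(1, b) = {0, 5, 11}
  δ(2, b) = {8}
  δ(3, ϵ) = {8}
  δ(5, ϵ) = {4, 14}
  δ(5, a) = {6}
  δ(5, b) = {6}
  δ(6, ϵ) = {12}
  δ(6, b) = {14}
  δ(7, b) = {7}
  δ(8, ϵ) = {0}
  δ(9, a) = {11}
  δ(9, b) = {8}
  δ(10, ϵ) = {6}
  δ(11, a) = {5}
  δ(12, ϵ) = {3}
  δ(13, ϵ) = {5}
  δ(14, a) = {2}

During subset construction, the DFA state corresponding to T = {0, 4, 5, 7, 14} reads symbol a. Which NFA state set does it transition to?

{0, 2, 3, 4, 5, 6, 8, 12, 14}

5 on a → {6}.
14 on a → {2}.
No a-transition from 0, 4, 7.
Union after reading a: {2, 6}.
Now take the ϵ-closure:
From 6 via ϵ: add 12.
From 12 via ϵ: add 3.
From 3 via ϵ: add 8.
From 8 via ϵ: add 0.
From 0 via ϵ: add 5.
From 5 via ϵ: add 4, 14.
No new states can be added; the closed set is {0, 2, 3, 4, 5, 6, 8, 12, 14}.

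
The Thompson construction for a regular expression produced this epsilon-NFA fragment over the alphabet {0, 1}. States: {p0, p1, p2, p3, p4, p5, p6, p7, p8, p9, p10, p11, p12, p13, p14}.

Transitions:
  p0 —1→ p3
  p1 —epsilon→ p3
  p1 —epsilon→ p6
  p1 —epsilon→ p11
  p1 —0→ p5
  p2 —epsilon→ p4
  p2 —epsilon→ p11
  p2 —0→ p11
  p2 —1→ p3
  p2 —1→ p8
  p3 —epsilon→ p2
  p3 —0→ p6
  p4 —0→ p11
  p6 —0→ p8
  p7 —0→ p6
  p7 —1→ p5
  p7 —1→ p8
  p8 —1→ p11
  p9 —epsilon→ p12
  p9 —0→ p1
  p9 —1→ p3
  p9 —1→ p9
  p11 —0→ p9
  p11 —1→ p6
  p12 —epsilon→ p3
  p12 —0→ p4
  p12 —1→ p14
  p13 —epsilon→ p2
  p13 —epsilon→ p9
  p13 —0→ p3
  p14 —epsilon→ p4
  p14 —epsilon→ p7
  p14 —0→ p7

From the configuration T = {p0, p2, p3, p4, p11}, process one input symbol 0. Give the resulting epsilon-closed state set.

p2 on 0 → {p11}.
p3 on 0 → {p6}.
p4 on 0 → {p11}.
p11 on 0 → {p9}.
No 0-transition from p0.
Union after reading 0: {p6, p9, p11}.
Now take the epsilon-closure:
From p9 via epsilon: add p12.
From p12 via epsilon: add p3.
From p3 via epsilon: add p2.
From p2 via epsilon: add p4.
No new states can be added; the closed set is {p2, p3, p4, p6, p9, p11, p12}.

{p2, p3, p4, p6, p9, p11, p12}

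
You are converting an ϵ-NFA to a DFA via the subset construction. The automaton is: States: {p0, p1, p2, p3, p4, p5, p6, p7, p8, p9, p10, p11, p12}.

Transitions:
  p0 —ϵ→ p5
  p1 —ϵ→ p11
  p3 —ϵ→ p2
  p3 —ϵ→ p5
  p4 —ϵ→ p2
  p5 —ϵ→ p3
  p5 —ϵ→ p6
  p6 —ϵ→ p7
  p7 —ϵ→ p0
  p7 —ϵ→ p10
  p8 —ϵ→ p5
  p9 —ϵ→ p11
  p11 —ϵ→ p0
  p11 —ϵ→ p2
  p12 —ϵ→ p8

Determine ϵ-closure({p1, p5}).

{p0, p1, p2, p3, p5, p6, p7, p10, p11}

Start with {p1, p5}.
From p1 via ϵ: add p11.
From p5 via ϵ: add p3, p6.
From p3 via ϵ: add p2.
From p6 via ϵ: add p7.
From p11 via ϵ: add p0.
From p7 via ϵ: add p10.
No new states can be added; the closed set is {p0, p1, p2, p3, p5, p6, p7, p10, p11}.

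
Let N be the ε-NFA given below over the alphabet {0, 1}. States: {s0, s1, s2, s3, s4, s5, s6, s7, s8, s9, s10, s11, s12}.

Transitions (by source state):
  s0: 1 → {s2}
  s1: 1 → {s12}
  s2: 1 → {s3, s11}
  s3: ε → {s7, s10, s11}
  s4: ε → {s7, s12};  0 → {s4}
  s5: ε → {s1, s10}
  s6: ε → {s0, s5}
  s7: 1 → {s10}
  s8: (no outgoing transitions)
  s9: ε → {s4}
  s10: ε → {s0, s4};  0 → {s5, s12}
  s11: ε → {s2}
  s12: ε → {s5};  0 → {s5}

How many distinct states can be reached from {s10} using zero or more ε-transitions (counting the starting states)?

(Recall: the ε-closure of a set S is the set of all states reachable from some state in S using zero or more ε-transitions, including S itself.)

Start with {s10}.
From s10 via ε: add s0, s4.
From s4 via ε: add s7, s12.
From s12 via ε: add s5.
From s5 via ε: add s1.
ε-closure = {s0, s1, s4, s5, s7, s10, s12}, which has 7 states.

7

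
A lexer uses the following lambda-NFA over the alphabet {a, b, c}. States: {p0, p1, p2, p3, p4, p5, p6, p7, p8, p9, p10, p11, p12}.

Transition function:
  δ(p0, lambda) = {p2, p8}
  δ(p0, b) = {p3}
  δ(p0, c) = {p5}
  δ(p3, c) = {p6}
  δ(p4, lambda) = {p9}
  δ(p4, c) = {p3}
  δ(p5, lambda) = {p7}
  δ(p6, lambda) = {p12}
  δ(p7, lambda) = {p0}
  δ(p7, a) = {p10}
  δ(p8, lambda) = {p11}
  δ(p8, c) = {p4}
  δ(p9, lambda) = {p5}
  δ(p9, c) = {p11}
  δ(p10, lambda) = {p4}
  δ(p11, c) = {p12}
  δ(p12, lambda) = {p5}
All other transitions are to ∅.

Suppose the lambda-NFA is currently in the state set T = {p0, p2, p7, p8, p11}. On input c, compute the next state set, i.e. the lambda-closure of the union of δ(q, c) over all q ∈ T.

{p0, p2, p4, p5, p7, p8, p9, p11, p12}

p0 on c → {p5}.
p8 on c → {p4}.
p11 on c → {p12}.
No c-transition from p2, p7.
Union after reading c: {p4, p5, p12}.
Now take the lambda-closure:
From p4 via lambda: add p9.
From p5 via lambda: add p7.
From p7 via lambda: add p0.
From p0 via lambda: add p2, p8.
From p8 via lambda: add p11.
No new states can be added; the closed set is {p0, p2, p4, p5, p7, p8, p9, p11, p12}.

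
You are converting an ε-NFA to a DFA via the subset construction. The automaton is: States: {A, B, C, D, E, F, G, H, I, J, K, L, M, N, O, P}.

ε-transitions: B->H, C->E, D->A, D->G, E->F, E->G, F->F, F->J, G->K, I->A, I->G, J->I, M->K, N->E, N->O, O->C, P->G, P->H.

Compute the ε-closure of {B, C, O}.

Start with {B, C, O}.
From B via ε: add H.
From C via ε: add E.
From E via ε: add F, G.
From F via ε: add J.
From G via ε: add K.
From J via ε: add I.
From I via ε: add A.
No new states can be added; the closed set is {A, B, C, E, F, G, H, I, J, K, O}.

{A, B, C, E, F, G, H, I, J, K, O}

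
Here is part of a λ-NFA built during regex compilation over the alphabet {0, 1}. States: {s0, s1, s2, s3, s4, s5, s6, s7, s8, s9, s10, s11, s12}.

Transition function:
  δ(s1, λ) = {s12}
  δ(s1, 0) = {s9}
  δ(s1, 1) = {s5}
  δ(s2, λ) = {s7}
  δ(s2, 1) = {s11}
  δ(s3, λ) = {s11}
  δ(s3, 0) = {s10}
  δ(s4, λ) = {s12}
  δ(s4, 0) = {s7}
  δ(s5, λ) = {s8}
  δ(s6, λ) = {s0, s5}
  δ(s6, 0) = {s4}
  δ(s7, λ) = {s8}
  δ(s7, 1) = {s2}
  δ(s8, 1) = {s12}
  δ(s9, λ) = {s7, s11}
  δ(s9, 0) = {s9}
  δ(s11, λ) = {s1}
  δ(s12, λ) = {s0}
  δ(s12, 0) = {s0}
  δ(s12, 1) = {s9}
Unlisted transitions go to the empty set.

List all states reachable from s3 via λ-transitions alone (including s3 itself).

Start with {s3}.
From s3 via λ: add s11.
From s11 via λ: add s1.
From s1 via λ: add s12.
From s12 via λ: add s0.
No new states can be added; the closed set is {s0, s1, s3, s11, s12}.

{s0, s1, s3, s11, s12}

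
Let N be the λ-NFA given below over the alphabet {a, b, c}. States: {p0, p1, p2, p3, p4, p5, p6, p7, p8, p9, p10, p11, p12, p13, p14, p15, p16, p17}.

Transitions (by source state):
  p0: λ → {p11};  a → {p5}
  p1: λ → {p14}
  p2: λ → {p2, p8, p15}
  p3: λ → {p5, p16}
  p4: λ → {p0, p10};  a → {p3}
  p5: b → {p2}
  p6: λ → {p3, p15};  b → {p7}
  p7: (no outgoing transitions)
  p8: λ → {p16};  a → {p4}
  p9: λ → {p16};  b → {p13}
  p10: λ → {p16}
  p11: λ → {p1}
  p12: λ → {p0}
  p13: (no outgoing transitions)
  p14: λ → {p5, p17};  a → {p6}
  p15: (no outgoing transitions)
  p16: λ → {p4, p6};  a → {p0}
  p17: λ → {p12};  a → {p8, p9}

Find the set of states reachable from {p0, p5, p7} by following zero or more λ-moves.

Start with {p0, p5, p7}.
From p0 via λ: add p11.
From p11 via λ: add p1.
From p1 via λ: add p14.
From p14 via λ: add p17.
From p17 via λ: add p12.
No new states can be added; the closed set is {p0, p1, p5, p7, p11, p12, p14, p17}.

{p0, p1, p5, p7, p11, p12, p14, p17}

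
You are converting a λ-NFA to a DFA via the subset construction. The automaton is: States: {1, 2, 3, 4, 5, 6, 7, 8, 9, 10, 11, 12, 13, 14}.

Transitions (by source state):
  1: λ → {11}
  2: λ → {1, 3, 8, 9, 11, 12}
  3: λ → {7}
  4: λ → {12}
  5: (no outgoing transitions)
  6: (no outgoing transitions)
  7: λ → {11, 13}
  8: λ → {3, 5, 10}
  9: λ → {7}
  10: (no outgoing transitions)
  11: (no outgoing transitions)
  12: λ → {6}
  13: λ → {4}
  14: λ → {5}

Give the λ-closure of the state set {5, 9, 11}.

Start with {5, 9, 11}.
From 9 via λ: add 7.
From 7 via λ: add 13.
From 13 via λ: add 4.
From 4 via λ: add 12.
From 12 via λ: add 6.
No new states can be added; the closed set is {4, 5, 6, 7, 9, 11, 12, 13}.

{4, 5, 6, 7, 9, 11, 12, 13}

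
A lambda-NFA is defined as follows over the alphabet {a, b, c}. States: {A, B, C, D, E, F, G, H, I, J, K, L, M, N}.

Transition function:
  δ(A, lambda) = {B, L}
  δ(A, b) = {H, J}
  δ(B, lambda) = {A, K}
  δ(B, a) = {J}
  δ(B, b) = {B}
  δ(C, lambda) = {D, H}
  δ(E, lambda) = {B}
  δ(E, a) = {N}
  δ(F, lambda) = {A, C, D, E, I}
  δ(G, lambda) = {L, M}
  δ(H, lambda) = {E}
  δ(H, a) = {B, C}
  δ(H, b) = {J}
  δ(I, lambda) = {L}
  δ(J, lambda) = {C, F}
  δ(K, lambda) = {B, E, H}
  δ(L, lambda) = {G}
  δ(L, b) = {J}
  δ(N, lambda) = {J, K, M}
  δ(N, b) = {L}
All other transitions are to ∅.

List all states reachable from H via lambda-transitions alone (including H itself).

{A, B, E, G, H, K, L, M}

Start with {H}.
From H via lambda: add E.
From E via lambda: add B.
From B via lambda: add A, K.
From A via lambda: add L.
From L via lambda: add G.
From G via lambda: add M.
No new states can be added; the closed set is {A, B, E, G, H, K, L, M}.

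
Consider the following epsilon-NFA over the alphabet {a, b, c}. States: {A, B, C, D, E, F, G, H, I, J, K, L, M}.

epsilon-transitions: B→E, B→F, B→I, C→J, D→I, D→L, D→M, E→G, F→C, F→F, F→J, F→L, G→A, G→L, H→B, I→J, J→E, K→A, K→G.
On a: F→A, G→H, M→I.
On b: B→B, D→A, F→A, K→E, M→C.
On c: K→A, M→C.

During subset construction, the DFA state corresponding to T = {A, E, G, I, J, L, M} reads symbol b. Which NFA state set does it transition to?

{A, C, E, G, J, L}

M on b → {C}.
No b-transition from A, E, G, I, J, L.
Union after reading b: {C}.
Now take the epsilon-closure:
From C via epsilon: add J.
From J via epsilon: add E.
From E via epsilon: add G.
From G via epsilon: add A, L.
No new states can be added; the closed set is {A, C, E, G, J, L}.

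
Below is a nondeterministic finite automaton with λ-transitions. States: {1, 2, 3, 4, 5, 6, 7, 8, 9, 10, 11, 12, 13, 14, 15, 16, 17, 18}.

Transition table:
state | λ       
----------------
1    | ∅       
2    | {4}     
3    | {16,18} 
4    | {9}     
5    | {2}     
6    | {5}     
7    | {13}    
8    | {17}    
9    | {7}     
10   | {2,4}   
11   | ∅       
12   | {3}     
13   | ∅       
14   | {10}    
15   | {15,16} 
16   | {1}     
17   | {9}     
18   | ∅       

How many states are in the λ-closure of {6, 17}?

Start with {6, 17}.
From 6 via λ: add 5.
From 17 via λ: add 9.
From 5 via λ: add 2.
From 9 via λ: add 7.
From 2 via λ: add 4.
From 7 via λ: add 13.
λ-closure = {2, 4, 5, 6, 7, 9, 13, 17}, which has 8 states.

8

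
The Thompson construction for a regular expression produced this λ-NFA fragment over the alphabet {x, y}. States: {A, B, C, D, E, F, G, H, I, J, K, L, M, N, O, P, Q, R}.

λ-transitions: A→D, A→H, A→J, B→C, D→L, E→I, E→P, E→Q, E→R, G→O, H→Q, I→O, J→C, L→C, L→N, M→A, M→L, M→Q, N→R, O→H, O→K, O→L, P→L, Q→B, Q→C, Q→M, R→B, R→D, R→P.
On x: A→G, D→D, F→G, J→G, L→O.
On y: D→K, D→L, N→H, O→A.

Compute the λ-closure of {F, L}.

Start with {F, L}.
From L via λ: add C, N.
From N via λ: add R.
From R via λ: add B, D, P.
No new states can be added; the closed set is {B, C, D, F, L, N, P, R}.

{B, C, D, F, L, N, P, R}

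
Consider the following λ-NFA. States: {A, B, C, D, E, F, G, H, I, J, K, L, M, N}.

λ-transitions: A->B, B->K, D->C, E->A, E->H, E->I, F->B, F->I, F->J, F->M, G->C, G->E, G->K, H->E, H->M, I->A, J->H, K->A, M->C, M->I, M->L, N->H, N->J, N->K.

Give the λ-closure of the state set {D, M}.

{A, B, C, D, I, K, L, M}

Start with {D, M}.
From D via λ: add C.
From M via λ: add I, L.
From I via λ: add A.
From A via λ: add B.
From B via λ: add K.
No new states can be added; the closed set is {A, B, C, D, I, K, L, M}.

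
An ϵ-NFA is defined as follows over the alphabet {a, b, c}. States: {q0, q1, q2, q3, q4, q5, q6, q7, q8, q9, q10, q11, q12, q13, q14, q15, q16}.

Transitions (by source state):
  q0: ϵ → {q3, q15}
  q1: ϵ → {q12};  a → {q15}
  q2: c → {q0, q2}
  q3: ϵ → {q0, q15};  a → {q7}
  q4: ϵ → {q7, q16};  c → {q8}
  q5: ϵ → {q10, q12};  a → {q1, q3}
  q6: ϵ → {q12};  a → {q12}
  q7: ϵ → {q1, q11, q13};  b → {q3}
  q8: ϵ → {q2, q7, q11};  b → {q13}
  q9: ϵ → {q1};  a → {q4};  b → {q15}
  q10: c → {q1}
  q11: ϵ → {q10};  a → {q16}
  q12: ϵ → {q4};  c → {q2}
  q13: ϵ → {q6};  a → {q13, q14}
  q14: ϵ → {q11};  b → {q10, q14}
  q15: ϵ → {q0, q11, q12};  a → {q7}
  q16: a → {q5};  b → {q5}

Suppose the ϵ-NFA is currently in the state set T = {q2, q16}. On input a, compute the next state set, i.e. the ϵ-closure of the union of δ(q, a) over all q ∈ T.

q16 on a → {q5}.
No a-transition from q2.
Union after reading a: {q5}.
Now take the ϵ-closure:
From q5 via ϵ: add q10, q12.
From q12 via ϵ: add q4.
From q4 via ϵ: add q7, q16.
From q7 via ϵ: add q1, q11, q13.
From q13 via ϵ: add q6.
No new states can be added; the closed set is {q1, q4, q5, q6, q7, q10, q11, q12, q13, q16}.

{q1, q4, q5, q6, q7, q10, q11, q12, q13, q16}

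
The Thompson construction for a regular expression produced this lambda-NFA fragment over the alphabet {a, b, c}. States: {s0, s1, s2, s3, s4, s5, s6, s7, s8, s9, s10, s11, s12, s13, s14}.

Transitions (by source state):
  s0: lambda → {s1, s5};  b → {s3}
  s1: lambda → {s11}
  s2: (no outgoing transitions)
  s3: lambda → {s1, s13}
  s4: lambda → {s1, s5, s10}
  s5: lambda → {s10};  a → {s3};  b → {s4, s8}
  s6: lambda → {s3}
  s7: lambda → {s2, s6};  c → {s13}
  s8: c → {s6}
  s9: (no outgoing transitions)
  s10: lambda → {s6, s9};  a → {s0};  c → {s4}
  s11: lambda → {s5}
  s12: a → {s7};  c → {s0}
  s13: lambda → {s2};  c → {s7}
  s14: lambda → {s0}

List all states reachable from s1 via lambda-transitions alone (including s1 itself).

{s1, s2, s3, s5, s6, s9, s10, s11, s13}

Start with {s1}.
From s1 via lambda: add s11.
From s11 via lambda: add s5.
From s5 via lambda: add s10.
From s10 via lambda: add s6, s9.
From s6 via lambda: add s3.
From s3 via lambda: add s13.
From s13 via lambda: add s2.
No new states can be added; the closed set is {s1, s2, s3, s5, s6, s9, s10, s11, s13}.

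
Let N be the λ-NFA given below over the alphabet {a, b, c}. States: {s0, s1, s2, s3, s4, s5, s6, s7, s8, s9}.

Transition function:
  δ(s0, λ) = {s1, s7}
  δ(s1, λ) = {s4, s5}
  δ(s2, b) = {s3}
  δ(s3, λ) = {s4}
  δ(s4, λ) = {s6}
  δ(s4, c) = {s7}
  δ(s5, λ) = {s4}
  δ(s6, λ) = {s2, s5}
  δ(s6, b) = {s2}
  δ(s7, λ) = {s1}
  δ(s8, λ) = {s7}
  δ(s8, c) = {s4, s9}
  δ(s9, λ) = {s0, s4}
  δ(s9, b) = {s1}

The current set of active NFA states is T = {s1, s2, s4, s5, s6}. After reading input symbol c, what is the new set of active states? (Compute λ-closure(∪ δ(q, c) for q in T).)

{s1, s2, s4, s5, s6, s7}

s4 on c → {s7}.
No c-transition from s1, s2, s5, s6.
Union after reading c: {s7}.
Now take the λ-closure:
From s7 via λ: add s1.
From s1 via λ: add s4, s5.
From s4 via λ: add s6.
From s6 via λ: add s2.
No new states can be added; the closed set is {s1, s2, s4, s5, s6, s7}.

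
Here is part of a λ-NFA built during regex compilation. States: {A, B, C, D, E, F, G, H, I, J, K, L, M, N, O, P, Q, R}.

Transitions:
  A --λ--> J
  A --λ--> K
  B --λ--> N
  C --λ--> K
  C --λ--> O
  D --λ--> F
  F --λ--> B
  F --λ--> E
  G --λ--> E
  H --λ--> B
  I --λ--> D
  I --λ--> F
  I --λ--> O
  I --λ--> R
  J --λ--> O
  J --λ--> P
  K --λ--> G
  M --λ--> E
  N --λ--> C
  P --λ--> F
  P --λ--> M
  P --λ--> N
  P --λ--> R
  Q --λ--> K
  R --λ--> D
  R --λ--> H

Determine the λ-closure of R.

{B, C, D, E, F, G, H, K, N, O, R}

Start with {R}.
From R via λ: add D, H.
From D via λ: add F.
From H via λ: add B.
From B via λ: add N.
From F via λ: add E.
From N via λ: add C.
From C via λ: add K, O.
From K via λ: add G.
No new states can be added; the closed set is {B, C, D, E, F, G, H, K, N, O, R}.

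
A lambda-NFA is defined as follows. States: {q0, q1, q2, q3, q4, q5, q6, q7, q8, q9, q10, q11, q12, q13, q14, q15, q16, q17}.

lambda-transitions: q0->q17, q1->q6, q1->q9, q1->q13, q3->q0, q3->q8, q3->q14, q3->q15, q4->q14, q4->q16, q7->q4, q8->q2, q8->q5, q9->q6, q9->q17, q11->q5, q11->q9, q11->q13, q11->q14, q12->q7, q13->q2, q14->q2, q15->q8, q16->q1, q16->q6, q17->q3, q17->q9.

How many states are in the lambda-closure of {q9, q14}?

10

Start with {q9, q14}.
From q9 via lambda: add q6, q17.
From q14 via lambda: add q2.
From q17 via lambda: add q3.
From q3 via lambda: add q0, q8, q15.
From q8 via lambda: add q5.
lambda-closure = {q0, q2, q3, q5, q6, q8, q9, q14, q15, q17}, which has 10 states.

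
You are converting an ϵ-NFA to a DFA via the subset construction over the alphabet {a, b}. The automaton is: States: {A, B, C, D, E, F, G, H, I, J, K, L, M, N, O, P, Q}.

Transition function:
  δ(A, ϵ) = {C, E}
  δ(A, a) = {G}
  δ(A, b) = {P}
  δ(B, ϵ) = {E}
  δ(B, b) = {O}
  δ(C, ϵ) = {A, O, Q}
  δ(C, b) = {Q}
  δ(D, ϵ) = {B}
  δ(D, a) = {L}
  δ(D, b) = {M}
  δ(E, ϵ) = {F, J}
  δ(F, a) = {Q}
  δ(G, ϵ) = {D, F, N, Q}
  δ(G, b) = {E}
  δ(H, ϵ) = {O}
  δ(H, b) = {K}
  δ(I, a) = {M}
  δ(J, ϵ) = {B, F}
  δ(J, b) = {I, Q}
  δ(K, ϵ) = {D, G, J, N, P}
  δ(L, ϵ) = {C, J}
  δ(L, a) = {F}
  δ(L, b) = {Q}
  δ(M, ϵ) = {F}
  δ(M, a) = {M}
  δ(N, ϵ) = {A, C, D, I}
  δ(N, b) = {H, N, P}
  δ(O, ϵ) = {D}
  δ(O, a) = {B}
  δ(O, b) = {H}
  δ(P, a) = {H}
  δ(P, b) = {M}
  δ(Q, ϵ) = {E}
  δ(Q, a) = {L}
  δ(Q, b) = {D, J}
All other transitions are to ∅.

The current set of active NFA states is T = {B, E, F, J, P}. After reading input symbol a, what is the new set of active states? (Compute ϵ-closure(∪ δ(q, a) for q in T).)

F on a → {Q}.
P on a → {H}.
No a-transition from B, E, J.
Union after reading a: {H, Q}.
Now take the ϵ-closure:
From H via ϵ: add O.
From Q via ϵ: add E.
From E via ϵ: add F, J.
From O via ϵ: add D.
From D via ϵ: add B.
No new states can be added; the closed set is {B, D, E, F, H, J, O, Q}.

{B, D, E, F, H, J, O, Q}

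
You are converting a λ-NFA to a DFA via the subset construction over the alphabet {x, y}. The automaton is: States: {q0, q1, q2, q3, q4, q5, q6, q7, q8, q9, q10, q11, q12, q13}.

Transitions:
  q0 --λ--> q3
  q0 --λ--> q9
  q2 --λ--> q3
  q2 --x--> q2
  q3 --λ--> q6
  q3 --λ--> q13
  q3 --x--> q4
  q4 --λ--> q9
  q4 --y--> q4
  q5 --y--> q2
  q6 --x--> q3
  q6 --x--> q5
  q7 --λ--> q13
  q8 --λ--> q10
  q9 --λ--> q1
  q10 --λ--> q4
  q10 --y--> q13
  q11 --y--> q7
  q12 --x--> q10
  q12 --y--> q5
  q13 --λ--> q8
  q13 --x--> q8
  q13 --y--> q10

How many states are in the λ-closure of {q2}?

Start with {q2}.
From q2 via λ: add q3.
From q3 via λ: add q6, q13.
From q13 via λ: add q8.
From q8 via λ: add q10.
From q10 via λ: add q4.
From q4 via λ: add q9.
From q9 via λ: add q1.
λ-closure = {q1, q2, q3, q4, q6, q8, q9, q10, q13}, which has 9 states.

9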